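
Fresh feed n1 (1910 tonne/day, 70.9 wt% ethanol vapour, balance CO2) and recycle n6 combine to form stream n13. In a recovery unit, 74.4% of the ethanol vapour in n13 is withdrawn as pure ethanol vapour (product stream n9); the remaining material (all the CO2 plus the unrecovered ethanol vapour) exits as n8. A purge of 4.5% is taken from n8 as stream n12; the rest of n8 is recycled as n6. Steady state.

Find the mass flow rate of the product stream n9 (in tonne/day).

1334 tonne/day

ethanol vapour in n13: m_A = 1910×0.709 + (1−0.045)·(1−0.744)·m_A, so m_A = 1354.2/0.7555 = 1792.4 tonne/day.
Product n9 = 0.744×1792.4 = 1333.5 tonne/day.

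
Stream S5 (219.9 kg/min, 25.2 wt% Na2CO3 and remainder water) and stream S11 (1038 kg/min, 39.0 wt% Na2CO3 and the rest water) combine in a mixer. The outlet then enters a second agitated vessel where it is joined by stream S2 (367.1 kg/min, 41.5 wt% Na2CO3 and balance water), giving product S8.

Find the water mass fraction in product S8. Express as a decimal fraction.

Overall, product flow = 1625 kg/min.
water in = 219.9×0.748 + 1038×0.610 + 367.1×0.585 = 1012.4 kg/min.
water fraction in S8 = 0.6230.

0.6230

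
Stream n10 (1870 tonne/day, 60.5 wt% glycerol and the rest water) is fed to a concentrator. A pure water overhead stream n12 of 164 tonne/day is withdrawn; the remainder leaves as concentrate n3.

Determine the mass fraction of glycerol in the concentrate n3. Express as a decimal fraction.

0.663

glycerol is not removed: 1870×0.605 = 1131.3 tonne/day of glycerol enters n3.
Concentrate = 1870 − 164 = 1706 tonne/day.
Mass fraction = 1131.3/1706 = 0.663.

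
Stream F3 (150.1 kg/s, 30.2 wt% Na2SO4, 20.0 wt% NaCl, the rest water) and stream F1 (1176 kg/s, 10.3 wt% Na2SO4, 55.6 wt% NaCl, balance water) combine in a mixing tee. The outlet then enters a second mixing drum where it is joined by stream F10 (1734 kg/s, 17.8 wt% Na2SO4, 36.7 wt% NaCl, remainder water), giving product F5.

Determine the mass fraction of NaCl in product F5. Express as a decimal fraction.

0.431

Overall, product flow = 3060.1 kg/s.
NaCl in = 150.1×0.200 + 1176×0.556 + 1734×0.367 = 1320.3 kg/s.
NaCl fraction in F5 = 0.431.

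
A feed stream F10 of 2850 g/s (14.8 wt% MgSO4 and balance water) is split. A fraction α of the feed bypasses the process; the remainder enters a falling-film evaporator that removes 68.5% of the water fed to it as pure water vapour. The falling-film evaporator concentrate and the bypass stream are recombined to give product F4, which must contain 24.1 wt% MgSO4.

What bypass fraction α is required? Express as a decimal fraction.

0.339

All 2850×0.148 = 421.8 g/s of MgSO4 reaches F4, so F4 = 421.8/0.241 = 1750.2 g/s and vapour = 1099.8 g/s.
The evaporator receives (1−α)·2850 of feed at 0.852 water and removes 0.685 of that water:
0.685×0.852×(1−α)×2850 = 1099.8
(1−α) = 1099.8/1663.3 = 0.6612;  α = 0.3388.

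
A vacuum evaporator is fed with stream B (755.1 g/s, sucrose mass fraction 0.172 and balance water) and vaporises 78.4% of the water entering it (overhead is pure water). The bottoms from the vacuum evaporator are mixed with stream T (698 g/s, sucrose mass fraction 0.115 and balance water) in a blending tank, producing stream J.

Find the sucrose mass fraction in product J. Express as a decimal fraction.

0.218

Vapour removed = 0.784×0.828×755.1 = 490.17 g/s; concentrate = 264.93 g/s.
sucrose reaching the mixer = 129.88 (from concentrate) + 698×0.115 = 210.15 g/s.
Product flow = 264.93 + 698 = 962.93 g/s; sucrose fraction = 0.218.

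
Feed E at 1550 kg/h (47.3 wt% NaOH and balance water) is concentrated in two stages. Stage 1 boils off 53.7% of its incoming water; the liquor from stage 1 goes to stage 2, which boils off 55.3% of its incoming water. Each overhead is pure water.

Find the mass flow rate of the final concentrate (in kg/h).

water in feed = 1550×0.527 = 816.85 kg/h.
After stage 1: water left = (1−0.537)×816.85 = 378.2; stream total = 1111.4 kg/h.
After stage 2: water left = (1−0.553)×378.2 = 169.06; final concentrate = 902.21 kg/h.

902.2 kg/h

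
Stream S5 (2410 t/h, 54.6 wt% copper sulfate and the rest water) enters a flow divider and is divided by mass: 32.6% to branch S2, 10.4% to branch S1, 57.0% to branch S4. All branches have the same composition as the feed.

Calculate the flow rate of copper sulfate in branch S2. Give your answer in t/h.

429 t/h

Branch S2 total = 0.326×2410 = 785.66 t/h.
copper sulfate in S2 = 0.546×785.66 = 428.97 t/h.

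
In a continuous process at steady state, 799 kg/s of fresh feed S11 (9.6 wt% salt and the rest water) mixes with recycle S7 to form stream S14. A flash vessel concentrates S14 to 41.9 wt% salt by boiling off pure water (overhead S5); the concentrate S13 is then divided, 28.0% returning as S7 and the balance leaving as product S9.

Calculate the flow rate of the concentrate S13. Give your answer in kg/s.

254.3 kg/s

Overall salt balance (none leaves overhead): salt in fresh feed = salt in product, i.e. 799×0.096 = (1−0.280)·S13·0.419.
S13 = 76.704/(0.419×0.720) = 254.26 kg/s.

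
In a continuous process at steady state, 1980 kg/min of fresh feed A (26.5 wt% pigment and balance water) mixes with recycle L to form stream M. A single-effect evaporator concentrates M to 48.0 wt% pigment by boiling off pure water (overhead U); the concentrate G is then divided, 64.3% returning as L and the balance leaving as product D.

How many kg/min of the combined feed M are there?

Overall pigment balance (none leaves overhead): pigment in fresh feed = pigment in product, i.e. 1980×0.265 = (1−0.643)·G·0.480.
G = 524.7/(0.480×0.357) = 3062 kg/min.
Recycle L = 0.643×3062 = 1968.8 kg/min.
Combined feed M = 1980 + 1968.8 = 3948.8 kg/min.

3949 kg/min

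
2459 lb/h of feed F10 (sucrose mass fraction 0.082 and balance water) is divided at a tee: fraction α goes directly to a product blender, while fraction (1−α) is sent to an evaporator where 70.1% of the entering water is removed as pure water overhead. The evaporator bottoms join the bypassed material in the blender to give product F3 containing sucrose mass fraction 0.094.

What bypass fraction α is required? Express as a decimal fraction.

0.802

All 2459×0.082 = 201.64 lb/h of sucrose reaches F3, so F3 = 201.64/0.094 = 2145.1 lb/h and vapour = 313.91 lb/h.
The evaporator receives (1−α)·2459 of feed at 0.918 water and removes 0.701 of that water:
0.701×0.918×(1−α)×2459 = 313.91
(1−α) = 313.91/1582.4 = 0.1984;  α = 0.8016.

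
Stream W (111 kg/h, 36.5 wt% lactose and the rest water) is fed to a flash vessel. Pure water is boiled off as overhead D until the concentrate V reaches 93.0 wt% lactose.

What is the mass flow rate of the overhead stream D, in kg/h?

67.44 kg/h

lactose is conserved: 111×0.365 = 40.515 kg/h all reports to the concentrate.
Concentrate = 40.515/(target fraction) = 43.565 kg/h.
Overhead = 111 − 43.565 = 67.435 kg/h.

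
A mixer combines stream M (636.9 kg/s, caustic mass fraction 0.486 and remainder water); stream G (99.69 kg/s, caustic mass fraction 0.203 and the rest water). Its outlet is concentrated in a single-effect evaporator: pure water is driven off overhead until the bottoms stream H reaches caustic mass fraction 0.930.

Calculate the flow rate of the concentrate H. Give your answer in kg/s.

caustic entering = 636.9×0.486 + 99.69×0.203 = 329.77 kg/s.
All caustic reports to H, so H = 329.77/0.930 = 354.59 kg/s.

354.6 kg/s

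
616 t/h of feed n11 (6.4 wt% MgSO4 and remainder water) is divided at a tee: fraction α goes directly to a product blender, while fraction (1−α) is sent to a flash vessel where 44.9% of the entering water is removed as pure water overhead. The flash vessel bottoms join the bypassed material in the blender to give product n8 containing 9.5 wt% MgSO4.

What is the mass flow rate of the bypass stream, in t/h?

All 616×0.064 = 39.424 t/h of MgSO4 reaches n8, so n8 = 39.424/0.095 = 414.99 t/h and vapour = 201.01 t/h.
The evaporator receives (1−α)·616 of feed at 0.936 water and removes 0.449 of that water:
0.449×0.936×(1−α)×616 = 201.01
(1−α) = 201.01/258.88 = 0.7765;  α = 0.2235.
Bypass flow = 0.2235×616 = 137.7 t/h.

137.7 t/h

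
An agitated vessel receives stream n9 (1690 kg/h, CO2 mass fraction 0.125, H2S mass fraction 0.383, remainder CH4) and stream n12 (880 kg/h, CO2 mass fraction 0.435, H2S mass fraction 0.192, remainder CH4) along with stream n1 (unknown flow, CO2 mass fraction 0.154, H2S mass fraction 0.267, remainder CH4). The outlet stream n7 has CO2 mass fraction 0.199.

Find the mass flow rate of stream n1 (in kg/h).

Let n1 be the unknown flow. Total out = 2570 + n1.
CO2 balance: 594.05 + 0.154·n1 = 0.199·(2570 + n1)
(0.154 − 0.199)·n1 = 0.199×2570 − 594.05 = -82.62
n1 = -82.62 / -0.045 = 1836 kg/h

1836 kg/h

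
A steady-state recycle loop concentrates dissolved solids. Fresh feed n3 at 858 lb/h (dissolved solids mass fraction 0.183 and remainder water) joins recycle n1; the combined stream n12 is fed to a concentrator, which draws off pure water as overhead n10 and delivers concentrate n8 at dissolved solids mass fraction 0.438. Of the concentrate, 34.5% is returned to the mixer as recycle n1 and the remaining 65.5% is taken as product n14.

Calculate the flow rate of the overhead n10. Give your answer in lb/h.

Overall dissolved solids balance (none leaves overhead): dissolved solids in fresh feed = dissolved solids in product, i.e. 858×0.183 = (1−0.345)·n8·0.438.
n8 = 157.01/(0.438×0.655) = 547.3 lb/h.
Recycle n1 = 0.345×547.3 = 188.82 lb/h.
Combined feed n12 = 858 + 188.82 = 1046.8 lb/h.
Overhead n10 = n12 − n8 = 1046.8 − 547.3 = 499.52 lb/h.

499.5 lb/h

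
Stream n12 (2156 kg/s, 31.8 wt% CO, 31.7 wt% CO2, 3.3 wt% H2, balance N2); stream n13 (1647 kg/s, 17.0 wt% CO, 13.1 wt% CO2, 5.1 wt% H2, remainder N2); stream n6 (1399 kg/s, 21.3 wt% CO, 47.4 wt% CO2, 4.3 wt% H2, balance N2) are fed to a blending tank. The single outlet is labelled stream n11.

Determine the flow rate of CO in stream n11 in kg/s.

1264 kg/s

CO out = CO in = 2156×0.318 + 1647×0.170 + 1399×0.213 = 1263.6 kg/s.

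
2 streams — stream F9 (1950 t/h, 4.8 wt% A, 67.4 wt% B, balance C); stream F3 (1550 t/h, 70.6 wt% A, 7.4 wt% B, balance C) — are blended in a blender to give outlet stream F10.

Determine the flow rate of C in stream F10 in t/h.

883.1 t/h

C out = C in = 1950×0.278 + 1550×0.220 = 883.1 t/h.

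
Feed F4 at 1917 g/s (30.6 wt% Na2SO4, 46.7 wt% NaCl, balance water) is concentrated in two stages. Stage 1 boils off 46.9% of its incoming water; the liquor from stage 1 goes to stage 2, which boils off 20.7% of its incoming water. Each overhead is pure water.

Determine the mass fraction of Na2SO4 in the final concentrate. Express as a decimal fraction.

water in feed = 1917×0.227 = 435.16 g/s.
After stage 1: water left = (1−0.469)×435.16 = 231.07; stream total = 1712.9 g/s.
After stage 2: water left = (1−0.207)×231.07 = 183.24; final concentrate = 1665.1 g/s.
Na2SO4 fraction = 586.6/1665.1 = 0.352.

0.352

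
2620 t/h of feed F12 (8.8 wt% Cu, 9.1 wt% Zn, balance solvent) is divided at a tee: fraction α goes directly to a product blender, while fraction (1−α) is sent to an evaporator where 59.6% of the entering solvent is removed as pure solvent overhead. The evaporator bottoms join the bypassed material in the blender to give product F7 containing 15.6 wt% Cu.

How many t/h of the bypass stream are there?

286 t/h

All 2620×0.088 = 230.56 t/h of Cu reaches F7, so F7 = 230.56/0.156 = 1477.9 t/h and vapour = 1142.1 t/h.
The evaporator receives (1−α)·2620 of feed at 0.821 solvent and removes 0.596 of that solvent:
0.596×0.821×(1−α)×2620 = 1142.1
(1−α) = 1142.1/1282 = 0.8908;  α = 0.1092.
Bypass flow = 0.1092×2620 = 286.03 t/h.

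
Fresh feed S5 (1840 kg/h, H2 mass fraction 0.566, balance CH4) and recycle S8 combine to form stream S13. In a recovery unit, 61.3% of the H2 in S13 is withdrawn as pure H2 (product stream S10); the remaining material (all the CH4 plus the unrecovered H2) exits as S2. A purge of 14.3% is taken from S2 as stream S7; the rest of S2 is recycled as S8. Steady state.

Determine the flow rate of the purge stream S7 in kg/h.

884.8 kg/h

CH4 enters only via S5 and leaves only via the purge: 1840×0.434 = 0.143×(CH4 in S2), and the recovery unit passes all CH4, so CH4 in S13 = CH4 in S2 = 5584.3 kg/h.
H2 in S13: m_A = 1840×0.566 + (1−0.143)·(1−0.613)·m_A, so m_A = 1041.4/0.6683 = 1558.2 kg/h.
S2 = (1−0.613)×1558.2 + 5584.3 = 6187.4 kg/h.
Purge S7 = 0.143×6187.4 = 884.79 kg/h.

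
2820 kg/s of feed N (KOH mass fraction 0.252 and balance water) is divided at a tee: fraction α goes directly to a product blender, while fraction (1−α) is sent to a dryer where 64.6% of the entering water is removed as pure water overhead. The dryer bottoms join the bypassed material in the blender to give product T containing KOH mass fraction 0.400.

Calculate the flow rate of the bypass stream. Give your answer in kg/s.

660.7 kg/s

All 2820×0.252 = 710.64 kg/s of KOH reaches T, so T = 710.64/0.400 = 1776.6 kg/s and vapour = 1043.4 kg/s.
The evaporator receives (1−α)·2820 of feed at 0.748 water and removes 0.646 of that water:
0.646×0.748×(1−α)×2820 = 1043.4
(1−α) = 1043.4/1362.6 = 0.7657;  α = 0.2343.
Bypass flow = 0.2343×2820 = 660.68 kg/s.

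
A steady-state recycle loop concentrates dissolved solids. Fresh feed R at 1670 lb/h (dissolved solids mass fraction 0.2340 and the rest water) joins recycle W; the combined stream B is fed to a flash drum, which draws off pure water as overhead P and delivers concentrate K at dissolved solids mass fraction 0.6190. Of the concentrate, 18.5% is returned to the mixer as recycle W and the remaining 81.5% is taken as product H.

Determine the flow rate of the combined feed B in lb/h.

Overall dissolved solids balance (none leaves overhead): dissolved solids in fresh feed = dissolved solids in product, i.e. 1670×0.234 = (1−0.185)·K·0.619.
K = 390.78/(0.619×0.815) = 774.61 lb/h.
Recycle W = 0.185×774.61 = 143.3 lb/h.
Combined feed B = 1670 + 143.3 = 1813.3 lb/h.

1813 lb/h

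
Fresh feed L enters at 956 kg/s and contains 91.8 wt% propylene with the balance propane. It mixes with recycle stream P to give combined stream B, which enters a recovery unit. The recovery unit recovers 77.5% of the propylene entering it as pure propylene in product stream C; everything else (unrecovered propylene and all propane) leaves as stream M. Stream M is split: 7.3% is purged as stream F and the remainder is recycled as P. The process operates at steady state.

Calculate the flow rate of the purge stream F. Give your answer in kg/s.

propane enters only via L and leaves only via the purge: 956×0.082 = 0.073×(propane in M), and the recovery unit passes all propane, so propane in B = propane in M = 1073.9 kg/s.
propylene in B: m_A = 956×0.918 + (1−0.073)·(1−0.775)·m_A, so m_A = 877.61/0.7914 = 1108.9 kg/s.
M = (1−0.775)×1108.9 + 1073.9 = 1323.4 kg/s.
Purge F = 0.073×1323.4 = 96.606 kg/s.

96.61 kg/s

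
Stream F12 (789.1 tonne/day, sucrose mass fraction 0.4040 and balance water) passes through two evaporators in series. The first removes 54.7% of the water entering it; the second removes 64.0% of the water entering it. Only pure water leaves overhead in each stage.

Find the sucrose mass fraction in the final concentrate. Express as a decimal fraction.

water in feed = 789.1×0.596 = 470.3 tonne/day.
After stage 1: water left = (1−0.547)×470.3 = 213.05; stream total = 531.84 tonne/day.
After stage 2: water left = (1−0.640)×213.05 = 76.697; final concentrate = 395.49 tonne/day.
sucrose fraction = 318.8/395.49 = 0.8061.

0.8061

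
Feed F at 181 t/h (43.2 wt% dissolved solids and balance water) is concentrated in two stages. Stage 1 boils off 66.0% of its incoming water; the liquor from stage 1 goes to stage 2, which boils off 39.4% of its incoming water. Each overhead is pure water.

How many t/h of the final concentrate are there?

water in feed = 181×0.568 = 102.81 t/h.
After stage 1: water left = (1−0.660)×102.81 = 34.955; stream total = 113.15 t/h.
After stage 2: water left = (1−0.394)×34.955 = 21.183; final concentrate = 99.375 t/h.

99.37 t/h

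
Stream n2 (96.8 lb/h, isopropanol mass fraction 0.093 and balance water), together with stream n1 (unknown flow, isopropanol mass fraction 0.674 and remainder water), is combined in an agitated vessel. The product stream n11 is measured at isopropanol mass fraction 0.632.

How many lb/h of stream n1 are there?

1242 lb/h

Let n1 be the unknown flow. Total out = 96.8 + n1.
isopropanol balance: 9.0024 + 0.674·n1 = 0.632·(96.8 + n1)
(0.674 − 0.632)·n1 = 0.632×96.8 − 9.0024 = 52.175
n1 = 52.175 / 0.042 = 1242.3 lb/h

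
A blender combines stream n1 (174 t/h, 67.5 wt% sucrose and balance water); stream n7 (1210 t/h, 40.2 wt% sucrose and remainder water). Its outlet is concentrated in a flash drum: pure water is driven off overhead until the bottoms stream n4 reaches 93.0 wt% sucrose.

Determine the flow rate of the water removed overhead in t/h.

sucrose entering = 174×0.675 + 1210×0.402 = 603.87 t/h.
All sucrose reports to n4, so n4 = 603.87/0.930 = 649.32 t/h.
Total feed = 1384 t/h; overhead = 1384 − 649.32 = 734.68 t/h.

734.7 t/h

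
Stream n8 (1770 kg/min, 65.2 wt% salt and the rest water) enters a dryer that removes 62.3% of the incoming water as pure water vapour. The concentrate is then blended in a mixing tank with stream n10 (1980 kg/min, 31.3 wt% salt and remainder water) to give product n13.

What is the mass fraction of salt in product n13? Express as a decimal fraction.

Vapour removed = 0.623×0.348×1770 = 383.74 kg/min; concentrate = 1386.3 kg/min.
salt reaching the mixer = 1154 (from concentrate) + 1980×0.313 = 1773.8 kg/min.
Product flow = 1386.3 + 1980 = 3366.3 kg/min; salt fraction = 0.527.

0.527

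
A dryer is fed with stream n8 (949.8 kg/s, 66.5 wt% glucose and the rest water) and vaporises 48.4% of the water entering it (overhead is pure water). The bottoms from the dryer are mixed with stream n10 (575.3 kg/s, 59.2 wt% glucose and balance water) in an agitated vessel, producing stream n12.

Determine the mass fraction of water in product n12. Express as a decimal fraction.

0.291

Vapour removed = 0.484×0.335×949.8 = 154 kg/s; concentrate = 795.8 kg/s.
water reaching the mixer = 164.18 (from concentrate) + 575.3×0.408 = 398.9 kg/s.
Product flow = 795.8 + 575.3 = 1371.1 kg/s; water fraction = 0.291.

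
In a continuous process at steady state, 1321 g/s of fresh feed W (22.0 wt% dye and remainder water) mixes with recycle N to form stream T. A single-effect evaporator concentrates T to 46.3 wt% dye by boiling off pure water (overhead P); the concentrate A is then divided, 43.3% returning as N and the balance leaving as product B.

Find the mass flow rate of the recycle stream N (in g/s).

Overall dye balance (none leaves overhead): dye in fresh feed = dye in product, i.e. 1321×0.220 = (1−0.433)·A·0.463.
A = 290.62/(0.463×0.567) = 1107 g/s.
Recycle N = 0.433×1107 = 479.35 g/s.

479.3 g/s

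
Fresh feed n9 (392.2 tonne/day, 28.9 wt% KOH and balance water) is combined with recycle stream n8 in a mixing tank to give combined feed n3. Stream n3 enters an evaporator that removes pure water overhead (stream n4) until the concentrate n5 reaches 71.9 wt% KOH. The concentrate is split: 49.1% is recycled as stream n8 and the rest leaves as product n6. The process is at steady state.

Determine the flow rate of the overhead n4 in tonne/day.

Overall KOH balance (none leaves overhead): KOH in fresh feed = KOH in product, i.e. 392.2×0.289 = (1−0.491)·n5·0.719.
n5 = 113.35/(0.719×0.509) = 309.71 tonne/day.
Recycle n8 = 0.491×309.71 = 152.07 tonne/day.
Combined feed n3 = 392.2 + 152.07 = 544.27 tonne/day.
Overhead n4 = n3 − n5 = 544.27 − 309.71 = 234.56 tonne/day.

234.6 tonne/day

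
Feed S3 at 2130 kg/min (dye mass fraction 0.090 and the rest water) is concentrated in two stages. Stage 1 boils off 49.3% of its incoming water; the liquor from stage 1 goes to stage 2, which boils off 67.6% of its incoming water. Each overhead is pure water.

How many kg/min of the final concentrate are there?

water in feed = 2130×0.910 = 1938.3 kg/min.
After stage 1: water left = (1−0.493)×1938.3 = 982.72; stream total = 1174.4 kg/min.
After stage 2: water left = (1−0.676)×982.72 = 318.4; final concentrate = 510.1 kg/min.

510.1 kg/min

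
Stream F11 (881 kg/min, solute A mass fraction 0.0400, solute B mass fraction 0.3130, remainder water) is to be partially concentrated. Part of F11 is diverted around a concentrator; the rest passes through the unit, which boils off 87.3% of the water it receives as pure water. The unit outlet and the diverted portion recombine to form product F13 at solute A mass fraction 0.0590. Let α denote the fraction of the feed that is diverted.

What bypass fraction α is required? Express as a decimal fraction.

0.430

All 881×0.040 = 35.24 kg/min of solute A reaches F13, so F13 = 35.24/0.059 = 597.29 kg/min and vapour = 283.71 kg/min.
The evaporator receives (1−α)·881 of feed at 0.647 water and removes 0.873 of that water:
0.873×0.647×(1−α)×881 = 283.71
(1−α) = 283.71/497.62 = 0.5701;  α = 0.4299.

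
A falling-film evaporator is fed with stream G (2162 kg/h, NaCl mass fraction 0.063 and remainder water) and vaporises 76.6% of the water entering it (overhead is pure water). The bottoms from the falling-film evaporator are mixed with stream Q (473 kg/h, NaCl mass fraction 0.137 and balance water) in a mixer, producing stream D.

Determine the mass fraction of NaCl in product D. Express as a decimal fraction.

0.186

Vapour removed = 0.766×0.937×2162 = 1551.8 kg/h; concentrate = 610.24 kg/h.
NaCl reaching the mixer = 136.21 (from concentrate) + 473×0.137 = 201.01 kg/h.
Product flow = 610.24 + 473 = 1083.2 kg/h; NaCl fraction = 0.186.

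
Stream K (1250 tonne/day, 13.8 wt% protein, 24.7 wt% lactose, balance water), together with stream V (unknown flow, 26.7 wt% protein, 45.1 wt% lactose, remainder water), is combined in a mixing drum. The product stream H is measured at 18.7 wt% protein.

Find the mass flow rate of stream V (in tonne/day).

Let V be the unknown flow. Total out = 1250 + V.
protein balance: 172.5 + 0.267·V = 0.187·(1250 + V)
(0.267 − 0.187)·V = 0.187×1250 − 172.5 = 61.25
V = 61.25 / 0.080 = 765.62 tonne/day

765.6 tonne/day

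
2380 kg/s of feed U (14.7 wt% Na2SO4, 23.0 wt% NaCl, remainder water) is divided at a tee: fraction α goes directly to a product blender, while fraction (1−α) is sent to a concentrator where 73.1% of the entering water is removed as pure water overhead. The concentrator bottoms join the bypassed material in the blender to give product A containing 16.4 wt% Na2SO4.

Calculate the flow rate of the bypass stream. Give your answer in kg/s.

1838 kg/s

All 2380×0.147 = 349.86 kg/s of Na2SO4 reaches A, so A = 349.86/0.164 = 2133.3 kg/s and vapour = 246.71 kg/s.
The evaporator receives (1−α)·2380 of feed at 0.623 water and removes 0.731 of that water:
0.731×0.623×(1−α)×2380 = 246.71
(1−α) = 246.71/1083.9 = 0.2276;  α = 0.7724.
Bypass flow = 0.7724×2380 = 1838.3 kg/s.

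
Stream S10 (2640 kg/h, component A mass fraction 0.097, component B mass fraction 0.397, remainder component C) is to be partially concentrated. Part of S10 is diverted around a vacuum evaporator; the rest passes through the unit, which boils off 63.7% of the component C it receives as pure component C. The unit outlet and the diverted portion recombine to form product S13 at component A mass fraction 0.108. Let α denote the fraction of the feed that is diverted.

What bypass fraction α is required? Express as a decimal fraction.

0.684

All 2640×0.097 = 256.08 kg/h of component A reaches S13, so S13 = 256.08/0.108 = 2371.1 kg/h and vapour = 268.89 kg/h.
The evaporator receives (1−α)·2640 of feed at 0.506 component C and removes 0.637 of that component C:
0.637×0.506×(1−α)×2640 = 268.89
(1−α) = 268.89/850.93 = 0.3160;  α = 0.6840.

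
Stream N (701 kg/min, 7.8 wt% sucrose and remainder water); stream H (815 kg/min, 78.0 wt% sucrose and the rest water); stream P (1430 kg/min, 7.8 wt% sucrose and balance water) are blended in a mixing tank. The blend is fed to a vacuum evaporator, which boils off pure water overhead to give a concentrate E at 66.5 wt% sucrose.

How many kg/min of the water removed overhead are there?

1740 kg/min

sucrose entering = 701×0.078 + 815×0.780 + 1430×0.078 = 801.92 kg/min.
All sucrose reports to E, so E = 801.92/0.665 = 1205.9 kg/min.
Total feed = 2946 kg/min; overhead = 2946 − 1205.9 = 1740.1 kg/min.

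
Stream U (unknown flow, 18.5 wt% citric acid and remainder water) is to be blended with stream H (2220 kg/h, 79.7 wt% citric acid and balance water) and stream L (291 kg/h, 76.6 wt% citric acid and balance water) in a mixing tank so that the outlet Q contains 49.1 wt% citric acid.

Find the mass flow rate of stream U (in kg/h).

Let U be the unknown flow. Total out = 2511 + U.
citric acid balance: 1992.2 + 0.185·U = 0.491·(2511 + U)
(0.185 − 0.491)·U = 0.491×2511 − 1992.2 = -759.35
U = -759.35 / -0.306 = 2481.5 kg/h

2482 kg/h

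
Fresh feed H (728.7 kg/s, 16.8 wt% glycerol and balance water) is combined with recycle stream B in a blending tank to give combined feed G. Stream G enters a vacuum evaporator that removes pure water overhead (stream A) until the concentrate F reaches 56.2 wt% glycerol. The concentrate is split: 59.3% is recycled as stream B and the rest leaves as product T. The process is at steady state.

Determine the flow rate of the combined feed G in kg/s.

Overall glycerol balance (none leaves overhead): glycerol in fresh feed = glycerol in product, i.e. 728.7×0.168 = (1−0.593)·F·0.562.
F = 122.42/(0.562×0.407) = 535.21 kg/s.
Recycle B = 0.593×535.21 = 317.38 kg/s.
Combined feed G = 728.7 + 317.38 = 1046.1 kg/s.

1046 kg/s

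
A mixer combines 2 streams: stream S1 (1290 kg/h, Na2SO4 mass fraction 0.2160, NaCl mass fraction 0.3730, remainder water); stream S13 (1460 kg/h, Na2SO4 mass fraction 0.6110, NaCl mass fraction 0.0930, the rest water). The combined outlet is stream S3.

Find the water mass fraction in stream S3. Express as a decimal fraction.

Total flow out = 1290 + 1460 = 2750 kg/h.
water in = 1290×0.411 + 1460×0.296 = 962.35 kg/h.
water mass fraction in S3 = 962.35/2750 = 0.3499.

0.3499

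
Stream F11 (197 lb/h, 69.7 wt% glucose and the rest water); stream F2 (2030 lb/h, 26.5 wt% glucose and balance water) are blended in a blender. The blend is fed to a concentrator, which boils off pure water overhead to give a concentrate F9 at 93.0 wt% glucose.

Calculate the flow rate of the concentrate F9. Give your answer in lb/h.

glucose entering = 197×0.697 + 2030×0.265 = 675.26 lb/h.
All glucose reports to F9, so F9 = 675.26/0.930 = 726.08 lb/h.

726.1 lb/h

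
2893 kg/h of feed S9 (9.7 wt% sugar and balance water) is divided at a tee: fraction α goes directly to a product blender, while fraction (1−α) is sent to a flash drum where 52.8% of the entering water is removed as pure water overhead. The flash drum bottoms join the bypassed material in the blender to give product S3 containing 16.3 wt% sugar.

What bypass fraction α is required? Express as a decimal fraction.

All 2893×0.097 = 280.62 kg/h of sugar reaches S3, so S3 = 280.62/0.163 = 1721.6 kg/h and vapour = 1171.4 kg/h.
The evaporator receives (1−α)·2893 of feed at 0.903 water and removes 0.528 of that water:
0.528×0.903×(1−α)×2893 = 1171.4
(1−α) = 1171.4/1379.3 = 0.8492;  α = 0.1508.

0.151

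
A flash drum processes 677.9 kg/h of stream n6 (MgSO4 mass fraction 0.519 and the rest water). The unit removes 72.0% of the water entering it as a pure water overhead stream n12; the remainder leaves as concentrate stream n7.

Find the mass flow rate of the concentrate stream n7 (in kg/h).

water entering = 677.9×0.481 = 326.07 kg/h; overhead removed = 0.720×326.07 = 234.77 kg/h.
Concentrate = 677.9 − 234.77 = 443.13 kg/h.

443.1 kg/h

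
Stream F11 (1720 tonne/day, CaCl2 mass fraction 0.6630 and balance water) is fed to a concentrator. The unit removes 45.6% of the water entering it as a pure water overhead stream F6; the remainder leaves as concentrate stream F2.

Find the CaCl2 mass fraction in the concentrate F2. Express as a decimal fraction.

0.7834

CaCl2 is not removed: 1720×0.663 = 1140.4 tonne/day of CaCl2 enters F2.
water entering = 1720×0.337 = 579.64 tonne/day; overhead removed = 0.456×579.64 = 264.32 tonne/day.
Concentrate = 1720 − 264.32 = 1455.7 tonne/day.
Mass fraction = 1140.4/1455.7 = 0.7834.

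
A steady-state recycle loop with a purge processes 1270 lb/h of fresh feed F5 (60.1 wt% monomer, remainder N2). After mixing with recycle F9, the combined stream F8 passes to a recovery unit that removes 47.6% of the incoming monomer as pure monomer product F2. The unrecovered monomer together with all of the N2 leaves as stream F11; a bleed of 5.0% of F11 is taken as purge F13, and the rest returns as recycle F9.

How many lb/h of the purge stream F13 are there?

546.6 lb/h

N2 enters only via F5 and leaves only via the purge: 1270×0.399 = 0.050×(N2 in F11), and the recovery unit passes all N2, so N2 in F8 = N2 in F11 = 10135 lb/h.
monomer in F8: m_A = 1270×0.601 + (1−0.050)·(1−0.476)·m_A, so m_A = 763.27/0.5022 = 1519.9 lb/h.
F11 = (1−0.476)×1519.9 + 10135 = 10931 lb/h.
Purge F13 = 0.050×10931 = 546.55 lb/h.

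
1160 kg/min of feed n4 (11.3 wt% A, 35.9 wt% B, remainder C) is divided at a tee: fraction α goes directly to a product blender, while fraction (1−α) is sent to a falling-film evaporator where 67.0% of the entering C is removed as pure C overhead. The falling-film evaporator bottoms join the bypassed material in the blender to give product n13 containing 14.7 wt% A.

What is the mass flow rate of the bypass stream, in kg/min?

All 1160×0.113 = 131.08 kg/min of A reaches n13, so n13 = 131.08/0.147 = 891.7 kg/min and vapour = 268.3 kg/min.
The evaporator receives (1−α)·1160 of feed at 0.528 C and removes 0.670 of that C:
0.670×0.528×(1−α)×1160 = 268.3
(1−α) = 268.3/410.36 = 0.6538;  α = 0.3462.
Bypass flow = 0.3462×1160 = 401.58 kg/min.

401.6 kg/min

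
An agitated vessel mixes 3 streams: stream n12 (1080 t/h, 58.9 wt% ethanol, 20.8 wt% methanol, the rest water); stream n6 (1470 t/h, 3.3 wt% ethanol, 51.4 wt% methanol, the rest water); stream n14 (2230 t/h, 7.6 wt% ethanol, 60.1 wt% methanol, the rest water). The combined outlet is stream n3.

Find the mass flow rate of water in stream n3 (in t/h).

1605 t/h

water out = water in = 1080×0.203 + 1470×0.453 + 2230×0.323 = 1605.4 t/h.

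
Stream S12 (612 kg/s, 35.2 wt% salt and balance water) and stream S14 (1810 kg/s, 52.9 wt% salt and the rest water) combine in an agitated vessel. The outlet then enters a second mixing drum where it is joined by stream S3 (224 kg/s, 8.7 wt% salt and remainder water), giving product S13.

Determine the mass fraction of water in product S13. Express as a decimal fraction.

Overall, product flow = 2646 kg/s.
water in = 612×0.648 + 1810×0.471 + 224×0.913 = 1453.6 kg/s.
water fraction in S13 = 0.5494.

0.5494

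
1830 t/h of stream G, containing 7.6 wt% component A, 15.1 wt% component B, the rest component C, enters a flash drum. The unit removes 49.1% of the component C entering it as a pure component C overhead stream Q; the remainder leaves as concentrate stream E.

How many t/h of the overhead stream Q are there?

694.6 t/h

component C entering = 1830×0.773 = 1414.6 t/h; overhead removed = 0.491×1414.6 = 694.56 t/h.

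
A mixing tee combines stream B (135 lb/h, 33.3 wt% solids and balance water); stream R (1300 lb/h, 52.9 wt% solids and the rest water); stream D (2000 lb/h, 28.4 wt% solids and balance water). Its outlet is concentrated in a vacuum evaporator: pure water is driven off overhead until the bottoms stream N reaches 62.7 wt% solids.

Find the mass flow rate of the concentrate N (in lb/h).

solids entering = 135×0.333 + 1300×0.529 + 2000×0.284 = 1300.7 lb/h.
All solids reports to N, so N = 1300.7/0.627 = 2074.4 lb/h.

2074 lb/h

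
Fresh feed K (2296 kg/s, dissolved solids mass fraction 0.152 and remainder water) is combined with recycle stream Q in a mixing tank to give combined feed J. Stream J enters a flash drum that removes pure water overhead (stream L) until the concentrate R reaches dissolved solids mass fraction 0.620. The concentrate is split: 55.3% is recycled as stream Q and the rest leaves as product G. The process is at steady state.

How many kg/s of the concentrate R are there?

Overall dissolved solids balance (none leaves overhead): dissolved solids in fresh feed = dissolved solids in product, i.e. 2296×0.152 = (1−0.553)·R·0.620.
R = 348.99/(0.620×0.447) = 1259.3 kg/s.

1259 kg/s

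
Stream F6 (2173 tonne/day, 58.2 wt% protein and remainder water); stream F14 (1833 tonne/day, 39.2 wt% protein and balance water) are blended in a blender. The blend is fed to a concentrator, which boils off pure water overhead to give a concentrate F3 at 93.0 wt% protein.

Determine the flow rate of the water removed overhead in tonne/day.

1874 tonne/day

protein entering = 2173×0.582 + 1833×0.392 = 1983.2 tonne/day.
All protein reports to F3, so F3 = 1983.2/0.930 = 2132.5 tonne/day.
Total feed = 4006 tonne/day; overhead = 4006 − 2132.5 = 1873.5 tonne/day.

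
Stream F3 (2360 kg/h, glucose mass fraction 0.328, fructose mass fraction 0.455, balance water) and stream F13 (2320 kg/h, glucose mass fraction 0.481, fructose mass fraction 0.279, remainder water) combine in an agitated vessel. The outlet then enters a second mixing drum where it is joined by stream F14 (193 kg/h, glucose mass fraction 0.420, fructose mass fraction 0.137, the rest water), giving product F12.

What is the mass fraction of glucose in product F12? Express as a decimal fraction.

Overall, product flow = 4873 kg/h.
glucose in = 2360×0.328 + 2320×0.481 + 193×0.420 = 1971.1 kg/h.
glucose fraction in F12 = 0.404.

0.404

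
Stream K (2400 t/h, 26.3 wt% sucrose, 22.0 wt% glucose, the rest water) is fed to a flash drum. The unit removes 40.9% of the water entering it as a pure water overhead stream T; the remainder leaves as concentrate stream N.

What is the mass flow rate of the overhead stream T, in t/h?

507.5 t/h

water entering = 2400×0.517 = 1240.8 t/h; overhead removed = 0.409×1240.8 = 507.49 t/h.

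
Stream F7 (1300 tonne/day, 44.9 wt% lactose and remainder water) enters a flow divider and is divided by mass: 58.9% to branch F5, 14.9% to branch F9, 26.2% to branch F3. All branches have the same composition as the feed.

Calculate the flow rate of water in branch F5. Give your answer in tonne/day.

Branch F5 total = 0.589×1300 = 765.7 tonne/day.
water in F5 = 0.551×765.7 = 421.9 tonne/day.

421.9 tonne/day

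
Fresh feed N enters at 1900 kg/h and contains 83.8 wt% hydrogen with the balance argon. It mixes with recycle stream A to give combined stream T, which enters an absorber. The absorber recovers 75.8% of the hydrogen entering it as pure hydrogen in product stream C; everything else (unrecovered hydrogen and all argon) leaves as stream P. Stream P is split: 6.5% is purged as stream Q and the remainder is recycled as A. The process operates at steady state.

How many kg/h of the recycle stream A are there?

argon enters only via N and leaves only via the purge: 1900×0.162 = 0.065×(argon in P), and the absorber passes all argon, so argon in T = argon in P = 4735.4 kg/h.
hydrogen in T: m_A = 1900×0.838 + (1−0.065)·(1−0.758)·m_A, so m_A = 1592.2/0.7737 = 2057.8 kg/h.
P = (1−0.758)×2057.8 + 4735.4 = 5233.4 kg/h.
Recycle A = (1−0.065)×5233.4 = 4893.2 kg/h.

4893 kg/h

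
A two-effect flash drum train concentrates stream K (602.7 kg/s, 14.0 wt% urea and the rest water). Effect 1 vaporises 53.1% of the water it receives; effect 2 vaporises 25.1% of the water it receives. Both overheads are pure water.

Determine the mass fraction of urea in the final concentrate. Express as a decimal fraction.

0.317

water in feed = 602.7×0.860 = 518.32 kg/s.
After stage 1: water left = (1−0.531)×518.32 = 243.09; stream total = 327.47 kg/s.
After stage 2: water left = (1−0.251)×243.09 = 182.08; final concentrate = 266.45 kg/s.
urea fraction = 84.378/266.45 = 0.317.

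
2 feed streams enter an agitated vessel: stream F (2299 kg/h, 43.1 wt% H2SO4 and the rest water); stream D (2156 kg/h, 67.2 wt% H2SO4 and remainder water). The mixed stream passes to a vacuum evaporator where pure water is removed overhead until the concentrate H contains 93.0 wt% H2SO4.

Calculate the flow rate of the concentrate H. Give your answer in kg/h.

H2SO4 entering = 2299×0.431 + 2156×0.672 = 2439.7 kg/h.
All H2SO4 reports to H, so H = 2439.7/0.930 = 2623.3 kg/h.

2623 kg/h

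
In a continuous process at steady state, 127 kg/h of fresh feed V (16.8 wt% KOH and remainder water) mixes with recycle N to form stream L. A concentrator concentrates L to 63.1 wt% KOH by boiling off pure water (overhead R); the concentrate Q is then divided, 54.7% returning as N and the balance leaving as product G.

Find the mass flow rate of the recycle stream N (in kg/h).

Overall KOH balance (none leaves overhead): KOH in fresh feed = KOH in product, i.e. 127×0.168 = (1−0.547)·Q·0.631.
Q = 21.336/(0.631×0.453) = 74.642 kg/h.
Recycle N = 0.547×74.642 = 40.829 kg/h.

40.83 kg/h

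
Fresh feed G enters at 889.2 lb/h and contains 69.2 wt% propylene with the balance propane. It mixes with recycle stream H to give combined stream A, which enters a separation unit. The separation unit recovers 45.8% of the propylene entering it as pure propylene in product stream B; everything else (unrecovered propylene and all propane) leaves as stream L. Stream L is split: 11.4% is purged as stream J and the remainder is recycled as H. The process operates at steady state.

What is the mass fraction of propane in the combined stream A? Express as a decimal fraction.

0.670

propane enters only via G and leaves only via the purge: 889.2×0.308 = 0.114×(propane in L), and the separation unit passes all propane, so propane in A = propane in L = 2402.4 lb/h.
propylene in A: m_A = 889.2×0.692 + (1−0.114)·(1−0.458)·m_A, so m_A = 615.33/0.5198 = 1183.8 lb/h.
A = 1183.8 + 2402.4 = 3586.2 lb/h.
propane fraction in A = 2402.4/3586.2 = 0.670.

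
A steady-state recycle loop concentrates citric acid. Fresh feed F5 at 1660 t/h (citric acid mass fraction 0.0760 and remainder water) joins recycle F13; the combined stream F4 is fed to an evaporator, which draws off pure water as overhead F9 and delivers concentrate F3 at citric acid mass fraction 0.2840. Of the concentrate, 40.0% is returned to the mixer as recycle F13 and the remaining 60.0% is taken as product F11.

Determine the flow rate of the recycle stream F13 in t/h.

Overall citric acid balance (none leaves overhead): citric acid in fresh feed = citric acid in product, i.e. 1660×0.076 = (1−0.400)·F3·0.284.
F3 = 126.16/(0.284×0.600) = 740.38 t/h.
Recycle F13 = 0.400×740.38 = 296.15 t/h.

296.2 t/h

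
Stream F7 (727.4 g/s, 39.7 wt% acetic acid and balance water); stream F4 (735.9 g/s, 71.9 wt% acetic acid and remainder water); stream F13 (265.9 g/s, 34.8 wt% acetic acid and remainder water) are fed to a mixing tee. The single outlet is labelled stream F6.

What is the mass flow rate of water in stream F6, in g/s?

water out = water in = 727.4×0.603 + 735.9×0.281 + 265.9×0.652 = 818.78 g/s.

818.8 g/s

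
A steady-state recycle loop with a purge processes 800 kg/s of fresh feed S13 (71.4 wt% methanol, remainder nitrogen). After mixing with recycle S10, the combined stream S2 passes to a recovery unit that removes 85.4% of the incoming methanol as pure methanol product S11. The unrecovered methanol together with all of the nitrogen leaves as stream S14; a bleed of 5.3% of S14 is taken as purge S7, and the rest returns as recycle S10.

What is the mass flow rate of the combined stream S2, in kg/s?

4980 kg/s

nitrogen enters only via S13 and leaves only via the purge: 800×0.286 = 0.053×(nitrogen in S14), and the recovery unit passes all nitrogen, so nitrogen in S2 = nitrogen in S14 = 4317 kg/s.
methanol in S2: m_A = 800×0.714 + (1−0.053)·(1−0.854)·m_A, so m_A = 571.2/0.8617 = 662.85 kg/s.
S2 = 662.85 + 4317 = 4979.8 kg/s.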